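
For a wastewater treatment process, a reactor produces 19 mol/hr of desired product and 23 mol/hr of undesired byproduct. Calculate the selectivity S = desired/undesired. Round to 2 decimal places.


S = desired product rate / undesired product rate
S = 19 / 23
S = 0.83


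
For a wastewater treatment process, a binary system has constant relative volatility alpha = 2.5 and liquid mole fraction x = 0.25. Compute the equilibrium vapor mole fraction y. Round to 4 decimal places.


y = alpha*x / (1 + (alpha-1)*x)
y = 2.5*0.25 / (1 + (2.5-1)*0.25)
y = 0.625 / (1 + 0.375)
y = 0.625 / 1.375
y = 0.4545


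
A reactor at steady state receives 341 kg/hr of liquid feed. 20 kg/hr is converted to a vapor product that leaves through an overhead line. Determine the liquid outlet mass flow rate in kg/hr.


Steady-state mass balance on the main outlet: F_out = F_in - F_removed
F_out = 341 - 20
F_out = 321 kg/hr


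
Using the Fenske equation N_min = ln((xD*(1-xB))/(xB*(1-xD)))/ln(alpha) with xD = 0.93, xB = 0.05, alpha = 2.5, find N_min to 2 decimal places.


N_min = ln((xD*(1-xB))/(xB*(1-xD))) / ln(alpha)
Numerator inside ln: 0.8835 / 0.0035 = 252.428571
ln(252.428571) = 5.531128
ln(alpha) = ln(2.5) = 0.916291
N_min = 5.531128 / 0.916291 = 6.04


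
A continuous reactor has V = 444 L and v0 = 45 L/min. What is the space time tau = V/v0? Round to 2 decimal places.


tau = V / v0
tau = 444 / 45
tau = 9.87 min


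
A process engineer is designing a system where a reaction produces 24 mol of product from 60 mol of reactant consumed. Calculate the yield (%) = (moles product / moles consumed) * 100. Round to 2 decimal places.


Yield = (moles product / moles consumed) * 100%
Yield = (24 / 60) * 100
Yield = 0.4 * 100
Yield = 40.00%


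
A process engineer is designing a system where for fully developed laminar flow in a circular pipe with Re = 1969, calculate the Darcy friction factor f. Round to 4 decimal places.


f = 64 / Re
f = 64 / 1969
f = 0.0325


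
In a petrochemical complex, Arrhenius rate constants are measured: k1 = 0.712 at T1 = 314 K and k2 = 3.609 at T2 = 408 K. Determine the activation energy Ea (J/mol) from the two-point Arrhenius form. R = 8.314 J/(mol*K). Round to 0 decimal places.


Ea = R * ln(k2/k1) / (1/T1 - 1/T2)
ln(k2/k1) = ln(3.609/0.712) = 1.6231081
1/T1 - 1/T2 = 1/314 - 1/408 = 0.000733732984
Ea = 8.314 * 1.6231081 / 0.000733732984
Ea = 18392 J/mol


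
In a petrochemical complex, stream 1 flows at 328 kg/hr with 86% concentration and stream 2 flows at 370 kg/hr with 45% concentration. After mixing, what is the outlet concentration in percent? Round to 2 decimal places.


Mass balance on solute: F1*x1 + F2*x2 = F3*x3
F3 = F1 + F2 = 328 + 370 = 698 kg/hr
x3 = (F1*x1 + F2*x2)/F3
x3 = (328*0.86 + 370*0.45) / 698
x3 = 64.27%


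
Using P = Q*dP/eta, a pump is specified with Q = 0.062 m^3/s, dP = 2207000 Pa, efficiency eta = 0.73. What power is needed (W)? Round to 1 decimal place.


P = Q * dP / eta
P = 0.062 * 2207000 / 0.73
P = 136834.0 / 0.73
P = 187443.8 W


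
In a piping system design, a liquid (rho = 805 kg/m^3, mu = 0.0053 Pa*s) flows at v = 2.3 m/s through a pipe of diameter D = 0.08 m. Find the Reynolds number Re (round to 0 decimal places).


Re = rho * v * D / mu
Re = 805 * 2.3 * 0.08 / 0.0053
Re = 148.12 / 0.0053
Re = 27947


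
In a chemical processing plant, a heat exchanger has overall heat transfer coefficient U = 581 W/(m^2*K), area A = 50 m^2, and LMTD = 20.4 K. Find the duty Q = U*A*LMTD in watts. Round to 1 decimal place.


Q = U * A * LMTD
Q = 581 * 50 * 20.4
Q = 592620.0 W


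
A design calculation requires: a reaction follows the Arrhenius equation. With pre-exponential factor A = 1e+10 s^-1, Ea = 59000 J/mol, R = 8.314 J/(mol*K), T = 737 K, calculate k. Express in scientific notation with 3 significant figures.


k = A * exp(-Ea/(R*T))
k = 1e+10 * exp(-59000 / (8.314 * 737))
k = 1e+10 * exp(-9.628852)
k = 6.58e+05


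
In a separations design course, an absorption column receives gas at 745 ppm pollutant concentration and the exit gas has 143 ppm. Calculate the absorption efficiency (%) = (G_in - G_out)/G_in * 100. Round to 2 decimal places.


Efficiency = (G_in - G_out) / G_in * 100%
Efficiency = (745 - 143) / 745 * 100
Efficiency = 602 / 745 * 100
Efficiency = 80.81%


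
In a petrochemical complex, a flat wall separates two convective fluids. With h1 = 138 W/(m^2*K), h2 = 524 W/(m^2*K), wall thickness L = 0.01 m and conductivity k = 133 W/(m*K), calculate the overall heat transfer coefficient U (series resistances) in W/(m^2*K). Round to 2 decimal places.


1/U = 1/h1 + L/k + 1/h2
1/U = 1/138 + 0.01/133 + 1/524
1/U = 0.0072463768 + 7.5188e-05 + 0.0019083969
1/U = 0.0092299617
U = 108.34 W/(m^2*K)


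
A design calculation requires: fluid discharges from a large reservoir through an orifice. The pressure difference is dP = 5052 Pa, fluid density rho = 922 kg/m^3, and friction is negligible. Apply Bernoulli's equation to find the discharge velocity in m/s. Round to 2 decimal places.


v = sqrt(2*dP/rho)
v = sqrt(2*5052/922)
v = sqrt(10.958785)
v = 3.31 m/s


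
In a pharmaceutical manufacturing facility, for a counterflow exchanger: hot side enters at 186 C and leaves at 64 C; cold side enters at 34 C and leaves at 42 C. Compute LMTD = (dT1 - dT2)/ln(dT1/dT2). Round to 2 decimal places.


dT1 = Th_in - Tc_out = 186 - 42 = 144
dT2 = Th_out - Tc_in = 64 - 34 = 30
LMTD = (dT1 - dT2) / ln(dT1/dT2)
LMTD = (144 - 30) / ln(144/30)
LMTD = 72.68 K


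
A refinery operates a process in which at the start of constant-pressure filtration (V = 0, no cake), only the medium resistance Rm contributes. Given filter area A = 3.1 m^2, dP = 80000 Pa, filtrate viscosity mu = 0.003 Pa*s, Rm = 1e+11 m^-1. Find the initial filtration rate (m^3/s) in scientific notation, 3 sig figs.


rate = A * dP / (mu * Rm)
rate = 3.1 * 80000 / (0.003 * 1e+11)
rate = 248000.0 / 3.000e+08
rate = 8.27e-04 m^3/s


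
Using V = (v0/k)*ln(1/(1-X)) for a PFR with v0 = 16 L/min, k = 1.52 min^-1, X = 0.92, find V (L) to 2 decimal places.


V = (v0/k) * ln(1/(1-X))
V = (16/1.52) * ln(1/(1-0.92))
V = 10.526316 * ln(12.5)
V = 10.526316 * 2.525729
V = 26.59 L


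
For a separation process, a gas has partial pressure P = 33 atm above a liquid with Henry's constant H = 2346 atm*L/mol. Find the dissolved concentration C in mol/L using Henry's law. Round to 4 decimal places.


C = P / H
C = 33 / 2346
C = 0.0141 mol/L


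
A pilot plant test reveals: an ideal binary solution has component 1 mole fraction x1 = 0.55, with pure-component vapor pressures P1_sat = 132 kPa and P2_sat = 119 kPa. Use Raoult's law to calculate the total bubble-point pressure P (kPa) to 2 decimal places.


P = x1*P1_sat + x2*P2_sat
x2 = 1 - x1 = 1 - 0.55 = 0.45
P = 0.55*132 + 0.45*119
P = 72.6 + 53.55
P = 126.15 kPa


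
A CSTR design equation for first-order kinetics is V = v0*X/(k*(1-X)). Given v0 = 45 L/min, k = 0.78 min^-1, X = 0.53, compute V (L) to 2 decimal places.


V = v0 * X / (k * (1 - X))
V = 45 * 0.53 / (0.78 * (1 - 0.53))
V = 23.85 / (0.78 * 0.47)
V = 23.85 / 0.3666
V = 65.06 L


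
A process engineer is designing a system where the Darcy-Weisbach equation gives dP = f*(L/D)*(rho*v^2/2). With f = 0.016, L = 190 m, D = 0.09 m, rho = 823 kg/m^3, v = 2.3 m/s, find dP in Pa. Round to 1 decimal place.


dP = f * (L/D) * (rho*v^2/2)
dP = 0.016 * (190/0.09) * (823*2.3^2/2)
L/D = 2111.11111111
rho*v^2/2 = 823*5.29/2 = 2176.835
dP = 0.016 * 2111.11111111 * 2176.835
dP = 73528.6 Pa


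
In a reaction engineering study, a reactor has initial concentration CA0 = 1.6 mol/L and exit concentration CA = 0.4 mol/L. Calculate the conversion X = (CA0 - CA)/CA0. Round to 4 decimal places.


X = (CA0 - CA) / CA0
X = (1.6 - 0.4) / 1.6
X = 1.2 / 1.6
X = 0.7500


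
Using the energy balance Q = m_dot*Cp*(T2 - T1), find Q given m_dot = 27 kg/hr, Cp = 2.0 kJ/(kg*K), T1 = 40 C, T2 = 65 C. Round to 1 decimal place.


Q = m_dot * Cp * (T2 - T1)
Q = 27 * 2.0 * (65 - 40)
Q = 27 * 2.0 * 25
Q = 1350.0 kJ/hr


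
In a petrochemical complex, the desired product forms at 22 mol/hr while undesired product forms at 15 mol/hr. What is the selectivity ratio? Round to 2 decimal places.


S = desired product rate / undesired product rate
S = 22 / 15
S = 1.47


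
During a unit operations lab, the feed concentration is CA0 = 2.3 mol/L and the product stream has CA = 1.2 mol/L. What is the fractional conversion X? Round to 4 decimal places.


X = (CA0 - CA) / CA0
X = (2.3 - 1.2) / 2.3
X = 1.1 / 2.3
X = 0.4783


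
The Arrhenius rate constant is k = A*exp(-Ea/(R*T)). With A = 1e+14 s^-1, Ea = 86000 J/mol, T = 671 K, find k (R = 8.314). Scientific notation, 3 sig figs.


k = A * exp(-Ea/(R*T))
k = 1e+14 * exp(-86000 / (8.314 * 671))
k = 1e+14 * exp(-15.415794)
k = 2.02e+07


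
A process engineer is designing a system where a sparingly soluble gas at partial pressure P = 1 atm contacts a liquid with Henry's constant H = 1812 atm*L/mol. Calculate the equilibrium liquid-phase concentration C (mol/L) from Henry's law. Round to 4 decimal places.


C = P / H
C = 1 / 1812
C = 0.0006 mol/L


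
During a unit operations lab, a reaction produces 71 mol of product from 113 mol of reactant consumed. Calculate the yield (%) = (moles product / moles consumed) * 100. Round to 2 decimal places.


Yield = (moles product / moles consumed) * 100%
Yield = (71 / 113) * 100
Yield = 0.6283 * 100
Yield = 62.83%


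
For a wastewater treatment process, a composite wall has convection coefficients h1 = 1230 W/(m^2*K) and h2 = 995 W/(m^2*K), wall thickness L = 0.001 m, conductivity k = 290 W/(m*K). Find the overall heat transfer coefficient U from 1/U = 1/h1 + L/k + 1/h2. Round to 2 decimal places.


1/U = 1/h1 + L/k + 1/h2
1/U = 1/1230 + 0.001/290 + 1/995
1/U = 0.0008130081 + 3.4483e-06 + 0.0010050251
1/U = 0.0018214815
U = 549.00 W/(m^2*K)


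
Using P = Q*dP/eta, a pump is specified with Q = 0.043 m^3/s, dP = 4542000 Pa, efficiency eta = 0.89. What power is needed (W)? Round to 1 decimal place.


P = Q * dP / eta
P = 0.043 * 4542000 / 0.89
P = 195306.0 / 0.89
P = 219444.9 W


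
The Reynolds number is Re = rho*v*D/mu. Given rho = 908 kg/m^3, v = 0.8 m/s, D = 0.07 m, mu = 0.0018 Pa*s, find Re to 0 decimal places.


Re = rho * v * D / mu
Re = 908 * 0.8 * 0.07 / 0.0018
Re = 50.848 / 0.0018
Re = 28249


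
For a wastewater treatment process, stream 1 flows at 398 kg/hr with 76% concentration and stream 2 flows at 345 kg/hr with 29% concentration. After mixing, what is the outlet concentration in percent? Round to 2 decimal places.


Mass balance on solute: F1*x1 + F2*x2 = F3*x3
F3 = F1 + F2 = 398 + 345 = 743 kg/hr
x3 = (F1*x1 + F2*x2)/F3
x3 = (398*0.76 + 345*0.29) / 743
x3 = 54.18%


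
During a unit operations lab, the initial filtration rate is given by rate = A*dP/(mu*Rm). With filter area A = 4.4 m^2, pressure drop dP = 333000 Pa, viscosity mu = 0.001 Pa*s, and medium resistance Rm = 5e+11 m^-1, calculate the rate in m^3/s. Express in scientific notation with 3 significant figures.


rate = A * dP / (mu * Rm)
rate = 4.4 * 333000 / (0.001 * 5e+11)
rate = 1465200.0 / 5.000e+08
rate = 2.93e-03 m^3/s


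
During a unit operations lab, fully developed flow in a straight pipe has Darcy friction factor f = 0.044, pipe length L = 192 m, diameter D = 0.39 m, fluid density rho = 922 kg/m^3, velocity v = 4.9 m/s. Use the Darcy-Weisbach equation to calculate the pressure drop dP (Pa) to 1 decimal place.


dP = f * (L/D) * (rho*v^2/2)
dP = 0.044 * (192/0.39) * (922*4.9^2/2)
L/D = 492.30769231
rho*v^2/2 = 922*24.01/2 = 11068.61
dP = 0.044 * 492.30769231 * 11068.61
dP = 239763.1 Pa


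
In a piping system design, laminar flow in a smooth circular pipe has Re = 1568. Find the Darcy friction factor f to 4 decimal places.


f = 64 / Re
f = 64 / 1568
f = 0.0408


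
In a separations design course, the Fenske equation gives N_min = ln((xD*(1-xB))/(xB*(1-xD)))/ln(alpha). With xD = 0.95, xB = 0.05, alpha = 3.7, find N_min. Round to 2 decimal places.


N_min = ln((xD*(1-xB))/(xB*(1-xD))) / ln(alpha)
Numerator inside ln: 0.9025 / 0.0025 = 361.0
ln(361.0) = 5.888878
ln(alpha) = ln(3.7) = 1.308333
N_min = 5.888878 / 1.308333 = 4.50


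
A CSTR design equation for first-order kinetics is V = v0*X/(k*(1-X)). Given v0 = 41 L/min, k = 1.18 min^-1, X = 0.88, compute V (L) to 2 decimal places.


V = v0 * X / (k * (1 - X))
V = 41 * 0.88 / (1.18 * (1 - 0.88))
V = 36.08 / (1.18 * 0.12)
V = 36.08 / 0.1416
V = 254.80 L


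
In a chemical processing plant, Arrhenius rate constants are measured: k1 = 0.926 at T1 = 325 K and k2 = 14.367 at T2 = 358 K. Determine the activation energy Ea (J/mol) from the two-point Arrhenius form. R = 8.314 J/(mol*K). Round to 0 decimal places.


Ea = R * ln(k2/k1) / (1/T1 - 1/T2)
ln(k2/k1) = ln(14.367/0.926) = 2.741815
1/T1 - 1/T2 = 1/325 - 1/358 = 0.000283626988
Ea = 8.314 * 2.741815 / 0.000283626988
Ea = 80371 J/mol


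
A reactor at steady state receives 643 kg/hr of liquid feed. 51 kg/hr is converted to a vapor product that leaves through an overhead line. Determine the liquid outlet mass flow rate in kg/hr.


Steady-state mass balance on the main outlet: F_out = F_in - F_removed
F_out = 643 - 51
F_out = 592 kg/hr


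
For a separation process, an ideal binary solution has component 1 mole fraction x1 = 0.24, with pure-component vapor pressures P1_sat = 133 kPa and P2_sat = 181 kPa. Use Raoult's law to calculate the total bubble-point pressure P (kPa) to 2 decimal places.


P = x1*P1_sat + x2*P2_sat
x2 = 1 - x1 = 1 - 0.24 = 0.76
P = 0.24*133 + 0.76*181
P = 31.92 + 137.56
P = 169.48 kPa


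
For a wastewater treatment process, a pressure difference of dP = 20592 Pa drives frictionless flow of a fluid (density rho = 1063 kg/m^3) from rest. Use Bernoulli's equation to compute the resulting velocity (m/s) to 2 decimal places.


v = sqrt(2*dP/rho)
v = sqrt(2*20592/1063)
v = sqrt(38.74318)
v = 6.22 m/s


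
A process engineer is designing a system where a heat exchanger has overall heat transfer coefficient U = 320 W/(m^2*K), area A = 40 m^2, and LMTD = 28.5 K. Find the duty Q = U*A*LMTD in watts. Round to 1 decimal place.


Q = U * A * LMTD
Q = 320 * 40 * 28.5
Q = 364800.0 W


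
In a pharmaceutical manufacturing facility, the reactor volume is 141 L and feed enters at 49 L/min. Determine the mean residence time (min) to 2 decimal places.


tau = V / v0
tau = 141 / 49
tau = 2.88 min


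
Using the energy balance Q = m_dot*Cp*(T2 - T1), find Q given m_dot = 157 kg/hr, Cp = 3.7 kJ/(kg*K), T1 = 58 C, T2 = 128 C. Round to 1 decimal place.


Q = m_dot * Cp * (T2 - T1)
Q = 157 * 3.7 * (128 - 58)
Q = 157 * 3.7 * 70
Q = 40663.0 kJ/hr


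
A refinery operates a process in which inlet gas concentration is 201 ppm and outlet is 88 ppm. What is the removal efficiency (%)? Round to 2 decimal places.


Efficiency = (G_in - G_out) / G_in * 100%
Efficiency = (201 - 88) / 201 * 100
Efficiency = 113 / 201 * 100
Efficiency = 56.22%


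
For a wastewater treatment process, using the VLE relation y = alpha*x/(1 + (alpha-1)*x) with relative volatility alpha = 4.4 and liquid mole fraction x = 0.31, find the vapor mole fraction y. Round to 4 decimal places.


y = alpha*x / (1 + (alpha-1)*x)
y = 4.4*0.31 / (1 + (4.4-1)*0.31)
y = 1.364 / (1 + 1.054)
y = 1.364 / 2.054
y = 0.6641


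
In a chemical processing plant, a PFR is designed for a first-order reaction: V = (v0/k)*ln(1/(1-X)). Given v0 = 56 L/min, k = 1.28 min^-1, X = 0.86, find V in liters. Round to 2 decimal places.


V = (v0/k) * ln(1/(1-X))
V = (56/1.28) * ln(1/(1-0.86))
V = 43.75 * ln(7.142857)
V = 43.75 * 1.966113
V = 86.02 L


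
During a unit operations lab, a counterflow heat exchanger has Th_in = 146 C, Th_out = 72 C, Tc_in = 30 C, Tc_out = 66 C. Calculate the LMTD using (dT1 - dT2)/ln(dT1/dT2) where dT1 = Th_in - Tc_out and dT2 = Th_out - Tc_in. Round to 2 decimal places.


dT1 = Th_in - Tc_out = 146 - 66 = 80
dT2 = Th_out - Tc_in = 72 - 30 = 42
LMTD = (dT1 - dT2) / ln(dT1/dT2)
LMTD = (80 - 42) / ln(80/42)
LMTD = 58.97 K


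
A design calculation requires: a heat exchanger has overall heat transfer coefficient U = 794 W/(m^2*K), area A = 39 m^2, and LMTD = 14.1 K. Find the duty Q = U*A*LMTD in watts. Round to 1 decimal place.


Q = U * A * LMTD
Q = 794 * 39 * 14.1
Q = 436620.6 W


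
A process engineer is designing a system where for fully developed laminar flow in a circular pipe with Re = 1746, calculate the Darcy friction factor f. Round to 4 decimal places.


f = 64 / Re
f = 64 / 1746
f = 0.0367


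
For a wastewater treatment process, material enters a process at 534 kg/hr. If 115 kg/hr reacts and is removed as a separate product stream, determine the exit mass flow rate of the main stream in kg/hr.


Steady-state mass balance on the main outlet: F_out = F_in - F_removed
F_out = 534 - 115
F_out = 419 kg/hr


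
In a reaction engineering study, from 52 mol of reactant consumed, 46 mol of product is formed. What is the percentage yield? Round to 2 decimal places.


Yield = (moles product / moles consumed) * 100%
Yield = (46 / 52) * 100
Yield = 0.8846 * 100
Yield = 88.46%


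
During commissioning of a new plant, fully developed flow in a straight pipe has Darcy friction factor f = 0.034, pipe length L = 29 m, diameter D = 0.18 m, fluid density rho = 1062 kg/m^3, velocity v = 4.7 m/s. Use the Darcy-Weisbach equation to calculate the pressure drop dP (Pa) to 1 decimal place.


dP = f * (L/D) * (rho*v^2/2)
dP = 0.034 * (29/0.18) * (1062*4.7^2/2)
L/D = 161.11111111
rho*v^2/2 = 1062*22.09/2 = 11729.79
dP = 0.034 * 161.11111111 * 11729.79
dP = 64253.2 Pa


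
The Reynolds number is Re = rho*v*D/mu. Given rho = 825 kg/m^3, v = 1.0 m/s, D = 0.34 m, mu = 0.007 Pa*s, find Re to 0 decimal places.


Re = rho * v * D / mu
Re = 825 * 1.0 * 0.34 / 0.007
Re = 280.5 / 0.007
Re = 40071


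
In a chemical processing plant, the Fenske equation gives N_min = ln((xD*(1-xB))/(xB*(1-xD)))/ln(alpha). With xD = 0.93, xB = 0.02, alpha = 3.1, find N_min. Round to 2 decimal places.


N_min = ln((xD*(1-xB))/(xB*(1-xD))) / ln(alpha)
Numerator inside ln: 0.9114 / 0.0014 = 651.0
ln(651.0) = 6.47851
ln(alpha) = ln(3.1) = 1.131402
N_min = 6.47851 / 1.131402 = 5.73


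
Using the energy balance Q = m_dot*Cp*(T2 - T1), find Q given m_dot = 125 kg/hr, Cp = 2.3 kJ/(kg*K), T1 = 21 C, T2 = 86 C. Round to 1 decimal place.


Q = m_dot * Cp * (T2 - T1)
Q = 125 * 2.3 * (86 - 21)
Q = 125 * 2.3 * 65
Q = 18687.5 kJ/hr


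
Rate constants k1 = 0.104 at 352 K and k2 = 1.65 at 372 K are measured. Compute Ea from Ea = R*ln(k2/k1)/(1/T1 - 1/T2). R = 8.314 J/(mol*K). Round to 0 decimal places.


Ea = R * ln(k2/k1) / (1/T1 - 1/T2)
ln(k2/k1) = ln(1.65/0.104) = 2.7641397
1/T1 - 1/T2 = 1/352 - 1/372 = 0.000152737048
Ea = 8.314 * 2.7641397 / 0.000152737048
Ea = 150462 J/mol


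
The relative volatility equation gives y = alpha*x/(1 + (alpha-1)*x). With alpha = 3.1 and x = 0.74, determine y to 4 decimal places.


y = alpha*x / (1 + (alpha-1)*x)
y = 3.1*0.74 / (1 + (3.1-1)*0.74)
y = 2.294 / (1 + 1.554)
y = 2.294 / 2.554
y = 0.8982


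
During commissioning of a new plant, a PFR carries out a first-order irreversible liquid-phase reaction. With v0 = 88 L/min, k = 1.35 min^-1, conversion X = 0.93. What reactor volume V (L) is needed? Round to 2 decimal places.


V = (v0/k) * ln(1/(1-X))
V = (88/1.35) * ln(1/(1-0.93))
V = 65.185185 * ln(14.285714)
V = 65.185185 * 2.65926
V = 173.34 L


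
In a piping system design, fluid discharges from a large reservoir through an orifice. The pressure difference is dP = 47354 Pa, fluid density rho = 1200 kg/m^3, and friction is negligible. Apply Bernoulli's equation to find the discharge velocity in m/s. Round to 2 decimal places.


v = sqrt(2*dP/rho)
v = sqrt(2*47354/1200)
v = sqrt(78.923333)
v = 8.88 m/s


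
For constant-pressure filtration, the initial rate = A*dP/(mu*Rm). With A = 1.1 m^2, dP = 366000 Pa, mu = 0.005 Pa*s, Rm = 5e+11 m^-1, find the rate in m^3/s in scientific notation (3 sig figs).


rate = A * dP / (mu * Rm)
rate = 1.1 * 366000 / (0.005 * 5e+11)
rate = 402600.0 / 2.500e+09
rate = 1.61e-04 m^3/s


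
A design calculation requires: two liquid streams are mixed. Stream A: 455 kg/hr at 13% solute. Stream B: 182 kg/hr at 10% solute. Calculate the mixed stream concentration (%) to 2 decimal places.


Mass balance on solute: F1*x1 + F2*x2 = F3*x3
F3 = F1 + F2 = 455 + 182 = 637 kg/hr
x3 = (F1*x1 + F2*x2)/F3
x3 = (455*0.13 + 182*0.1) / 637
x3 = 12.14%


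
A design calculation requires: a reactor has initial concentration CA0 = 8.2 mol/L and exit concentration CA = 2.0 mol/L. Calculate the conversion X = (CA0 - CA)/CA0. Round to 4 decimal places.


X = (CA0 - CA) / CA0
X = (8.2 - 2.0) / 8.2
X = 6.2 / 8.2
X = 0.7561


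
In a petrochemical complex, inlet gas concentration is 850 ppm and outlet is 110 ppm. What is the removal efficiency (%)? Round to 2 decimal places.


Efficiency = (G_in - G_out) / G_in * 100%
Efficiency = (850 - 110) / 850 * 100
Efficiency = 740 / 850 * 100
Efficiency = 87.06%


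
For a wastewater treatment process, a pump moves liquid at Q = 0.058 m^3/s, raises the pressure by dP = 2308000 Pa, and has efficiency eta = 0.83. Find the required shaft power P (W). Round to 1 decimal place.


P = Q * dP / eta
P = 0.058 * 2308000 / 0.83
P = 133864.0 / 0.83
P = 161281.9 W


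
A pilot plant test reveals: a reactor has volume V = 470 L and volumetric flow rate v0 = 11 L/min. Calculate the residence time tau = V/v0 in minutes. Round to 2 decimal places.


tau = V / v0
tau = 470 / 11
tau = 42.73 min


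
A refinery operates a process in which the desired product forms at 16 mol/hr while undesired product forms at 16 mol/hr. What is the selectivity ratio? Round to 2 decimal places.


S = desired product rate / undesired product rate
S = 16 / 16
S = 1.00


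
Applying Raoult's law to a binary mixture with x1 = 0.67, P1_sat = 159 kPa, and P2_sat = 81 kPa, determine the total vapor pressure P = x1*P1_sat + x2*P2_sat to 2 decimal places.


P = x1*P1_sat + x2*P2_sat
x2 = 1 - x1 = 1 - 0.67 = 0.33
P = 0.67*159 + 0.33*81
P = 106.53 + 26.73
P = 133.26 kPa


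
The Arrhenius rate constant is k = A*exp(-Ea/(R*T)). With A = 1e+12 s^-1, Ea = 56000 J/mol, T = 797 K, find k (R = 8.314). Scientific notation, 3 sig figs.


k = A * exp(-Ea/(R*T))
k = 1e+12 * exp(-56000 / (8.314 * 797))
k = 1e+12 * exp(-8.451225)
k = 2.14e+08


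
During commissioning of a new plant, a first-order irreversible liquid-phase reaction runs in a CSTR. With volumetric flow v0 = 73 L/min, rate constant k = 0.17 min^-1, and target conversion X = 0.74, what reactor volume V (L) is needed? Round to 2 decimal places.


V = v0 * X / (k * (1 - X))
V = 73 * 0.74 / (0.17 * (1 - 0.74))
V = 54.02 / (0.17 * 0.26)
V = 54.02 / 0.0442
V = 1222.17 L


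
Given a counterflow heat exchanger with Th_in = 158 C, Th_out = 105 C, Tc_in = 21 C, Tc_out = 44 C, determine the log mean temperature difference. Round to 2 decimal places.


dT1 = Th_in - Tc_out = 158 - 44 = 114
dT2 = Th_out - Tc_in = 105 - 21 = 84
LMTD = (dT1 - dT2) / ln(dT1/dT2)
LMTD = (114 - 84) / ln(114/84)
LMTD = 98.24 K


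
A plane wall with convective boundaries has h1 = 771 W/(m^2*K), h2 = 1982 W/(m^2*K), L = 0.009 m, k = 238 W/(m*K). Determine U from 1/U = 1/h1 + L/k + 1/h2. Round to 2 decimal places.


1/U = 1/h1 + L/k + 1/h2
1/U = 1/771 + 0.009/238 + 1/1982
1/U = 0.0012970169 + 3.78151e-05 + 0.0005045409
1/U = 0.0018393729
U = 543.66 W/(m^2*K)


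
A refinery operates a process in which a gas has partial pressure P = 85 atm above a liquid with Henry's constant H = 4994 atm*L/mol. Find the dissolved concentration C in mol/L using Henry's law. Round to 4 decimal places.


C = P / H
C = 85 / 4994
C = 0.0170 mol/L


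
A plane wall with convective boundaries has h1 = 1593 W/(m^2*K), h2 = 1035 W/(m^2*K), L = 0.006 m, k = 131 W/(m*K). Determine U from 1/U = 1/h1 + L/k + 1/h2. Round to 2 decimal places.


1/U = 1/h1 + L/k + 1/h2
1/U = 1/1593 + 0.006/131 + 1/1035
1/U = 0.0006277464 + 4.58015e-05 + 0.0009661836
1/U = 0.0016397315
U = 609.86 W/(m^2*K)


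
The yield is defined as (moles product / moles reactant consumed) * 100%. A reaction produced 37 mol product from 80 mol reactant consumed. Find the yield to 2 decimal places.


Yield = (moles product / moles consumed) * 100%
Yield = (37 / 80) * 100
Yield = 0.4625 * 100
Yield = 46.25%


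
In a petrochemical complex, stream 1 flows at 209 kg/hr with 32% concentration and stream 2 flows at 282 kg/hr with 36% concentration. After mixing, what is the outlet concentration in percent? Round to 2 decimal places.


Mass balance on solute: F1*x1 + F2*x2 = F3*x3
F3 = F1 + F2 = 209 + 282 = 491 kg/hr
x3 = (F1*x1 + F2*x2)/F3
x3 = (209*0.32 + 282*0.36) / 491
x3 = 34.30%


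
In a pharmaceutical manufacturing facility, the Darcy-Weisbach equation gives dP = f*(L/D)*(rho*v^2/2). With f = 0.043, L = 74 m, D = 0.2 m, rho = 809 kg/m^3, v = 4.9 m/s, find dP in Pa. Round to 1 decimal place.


dP = f * (L/D) * (rho*v^2/2)
dP = 0.043 * (74/0.2) * (809*4.9^2/2)
L/D = 370.0
rho*v^2/2 = 809*24.01/2 = 9712.045
dP = 0.043 * 370.0 * 9712.045
dP = 154518.6 Pa


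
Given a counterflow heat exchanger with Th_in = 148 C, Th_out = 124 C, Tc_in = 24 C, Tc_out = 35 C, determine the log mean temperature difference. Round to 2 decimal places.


dT1 = Th_in - Tc_out = 148 - 35 = 113
dT2 = Th_out - Tc_in = 124 - 24 = 100
LMTD = (dT1 - dT2) / ln(dT1/dT2)
LMTD = (113 - 100) / ln(113/100)
LMTD = 106.37 K


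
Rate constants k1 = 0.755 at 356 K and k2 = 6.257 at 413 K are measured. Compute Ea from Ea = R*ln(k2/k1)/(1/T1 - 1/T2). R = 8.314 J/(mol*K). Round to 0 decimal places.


Ea = R * ln(k2/k1) / (1/T1 - 1/T2)
ln(k2/k1) = ln(6.257/0.755) = 2.1147384
1/T1 - 1/T2 = 1/356 - 1/413 = 0.000387681258
Ea = 8.314 * 2.1147384 / 0.000387681258
Ea = 45352 J/mol


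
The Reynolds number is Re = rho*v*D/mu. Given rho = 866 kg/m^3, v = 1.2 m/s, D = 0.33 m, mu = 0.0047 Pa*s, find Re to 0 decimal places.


Re = rho * v * D / mu
Re = 866 * 1.2 * 0.33 / 0.0047
Re = 342.936 / 0.0047
Re = 72965


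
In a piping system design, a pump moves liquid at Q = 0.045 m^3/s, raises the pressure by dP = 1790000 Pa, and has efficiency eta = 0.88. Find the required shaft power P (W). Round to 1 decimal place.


P = Q * dP / eta
P = 0.045 * 1790000 / 0.88
P = 80550.0 / 0.88
P = 91534.1 W


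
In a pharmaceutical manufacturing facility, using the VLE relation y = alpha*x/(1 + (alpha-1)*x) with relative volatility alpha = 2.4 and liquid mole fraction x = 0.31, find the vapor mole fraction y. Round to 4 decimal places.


y = alpha*x / (1 + (alpha-1)*x)
y = 2.4*0.31 / (1 + (2.4-1)*0.31)
y = 0.744 / (1 + 0.434)
y = 0.744 / 1.434
y = 0.5188


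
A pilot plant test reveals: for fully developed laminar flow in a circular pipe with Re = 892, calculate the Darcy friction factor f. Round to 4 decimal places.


f = 64 / Re
f = 64 / 892
f = 0.0717


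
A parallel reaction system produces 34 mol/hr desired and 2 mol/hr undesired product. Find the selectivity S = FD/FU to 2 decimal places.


S = desired product rate / undesired product rate
S = 34 / 2
S = 17.00


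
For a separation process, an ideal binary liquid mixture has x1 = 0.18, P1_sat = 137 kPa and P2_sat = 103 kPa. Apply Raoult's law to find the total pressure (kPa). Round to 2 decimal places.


P = x1*P1_sat + x2*P2_sat
x2 = 1 - x1 = 1 - 0.18 = 0.82
P = 0.18*137 + 0.82*103
P = 24.66 + 84.46
P = 109.12 kPa


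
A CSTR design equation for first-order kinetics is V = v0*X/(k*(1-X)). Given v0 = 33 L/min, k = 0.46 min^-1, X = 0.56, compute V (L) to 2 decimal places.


V = v0 * X / (k * (1 - X))
V = 33 * 0.56 / (0.46 * (1 - 0.56))
V = 18.48 / (0.46 * 0.44)
V = 18.48 / 0.2024
V = 91.30 L


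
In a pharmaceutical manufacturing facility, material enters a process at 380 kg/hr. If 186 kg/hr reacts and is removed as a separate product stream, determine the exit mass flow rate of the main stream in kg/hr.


Steady-state mass balance on the main outlet: F_out = F_in - F_removed
F_out = 380 - 186
F_out = 194 kg/hr


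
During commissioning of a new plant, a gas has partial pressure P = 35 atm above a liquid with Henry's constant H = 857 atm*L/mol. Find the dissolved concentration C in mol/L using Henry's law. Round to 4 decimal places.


C = P / H
C = 35 / 857
C = 0.0408 mol/L


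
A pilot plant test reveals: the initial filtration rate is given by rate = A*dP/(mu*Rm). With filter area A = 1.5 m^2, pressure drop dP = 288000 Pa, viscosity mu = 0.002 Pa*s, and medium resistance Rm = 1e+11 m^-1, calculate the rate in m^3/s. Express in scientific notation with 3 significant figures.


rate = A * dP / (mu * Rm)
rate = 1.5 * 288000 / (0.002 * 1e+11)
rate = 432000.0 / 2.000e+08
rate = 2.16e-03 m^3/s


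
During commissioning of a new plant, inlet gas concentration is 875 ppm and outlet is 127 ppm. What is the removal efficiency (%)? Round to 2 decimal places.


Efficiency = (G_in - G_out) / G_in * 100%
Efficiency = (875 - 127) / 875 * 100
Efficiency = 748 / 875 * 100
Efficiency = 85.49%


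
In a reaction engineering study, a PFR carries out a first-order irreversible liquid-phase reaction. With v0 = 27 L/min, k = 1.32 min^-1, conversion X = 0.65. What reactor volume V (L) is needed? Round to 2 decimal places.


V = (v0/k) * ln(1/(1-X))
V = (27/1.32) * ln(1/(1-0.65))
V = 20.454545 * ln(2.857143)
V = 20.454545 * 1.049822
V = 21.47 L


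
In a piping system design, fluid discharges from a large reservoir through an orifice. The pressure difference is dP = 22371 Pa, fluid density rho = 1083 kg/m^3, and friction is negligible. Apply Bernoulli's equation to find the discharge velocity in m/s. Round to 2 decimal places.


v = sqrt(2*dP/rho)
v = sqrt(2*22371/1083)
v = sqrt(41.313019)
v = 6.43 m/s


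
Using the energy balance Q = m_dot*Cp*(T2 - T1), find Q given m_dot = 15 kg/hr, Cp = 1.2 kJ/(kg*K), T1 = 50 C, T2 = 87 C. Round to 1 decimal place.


Q = m_dot * Cp * (T2 - T1)
Q = 15 * 1.2 * (87 - 50)
Q = 15 * 1.2 * 37
Q = 666.0 kJ/hr


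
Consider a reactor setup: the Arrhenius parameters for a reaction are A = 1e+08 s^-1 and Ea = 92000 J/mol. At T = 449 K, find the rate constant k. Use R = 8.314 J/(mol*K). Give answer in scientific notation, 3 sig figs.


k = A * exp(-Ea/(R*T))
k = 1e+08 * exp(-92000 / (8.314 * 449))
k = 1e+08 * exp(-24.64515)
k = 1.98e-03


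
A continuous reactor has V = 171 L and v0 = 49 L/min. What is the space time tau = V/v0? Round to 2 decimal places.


tau = V / v0
tau = 171 / 49
tau = 3.49 min


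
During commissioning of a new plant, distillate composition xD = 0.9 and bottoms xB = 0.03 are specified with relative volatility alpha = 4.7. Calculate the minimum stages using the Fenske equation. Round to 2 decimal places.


N_min = ln((xD*(1-xB))/(xB*(1-xD))) / ln(alpha)
Numerator inside ln: 0.873 / 0.003 = 291.0
ln(291.0) = 5.673323
ln(alpha) = ln(4.7) = 1.547563
N_min = 5.673323 / 1.547563 = 3.67


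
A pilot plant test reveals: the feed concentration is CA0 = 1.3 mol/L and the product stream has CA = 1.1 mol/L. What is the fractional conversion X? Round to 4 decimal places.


X = (CA0 - CA) / CA0
X = (1.3 - 1.1) / 1.3
X = 0.2 / 1.3
X = 0.1538


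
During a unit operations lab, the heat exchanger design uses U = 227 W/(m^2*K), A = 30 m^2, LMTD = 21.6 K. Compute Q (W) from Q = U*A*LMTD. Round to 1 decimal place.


Q = U * A * LMTD
Q = 227 * 30 * 21.6
Q = 147096.0 W


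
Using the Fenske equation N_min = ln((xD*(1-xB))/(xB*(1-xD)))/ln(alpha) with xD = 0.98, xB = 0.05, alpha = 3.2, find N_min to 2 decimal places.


N_min = ln((xD*(1-xB))/(xB*(1-xD))) / ln(alpha)
Numerator inside ln: 0.931 / 0.001 = 931.0
ln(931.0) = 6.836259
ln(alpha) = ln(3.2) = 1.163151
N_min = 6.836259 / 1.163151 = 5.88


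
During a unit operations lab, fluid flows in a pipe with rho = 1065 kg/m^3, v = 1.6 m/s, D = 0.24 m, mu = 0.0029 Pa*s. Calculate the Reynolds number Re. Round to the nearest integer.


Re = rho * v * D / mu
Re = 1065 * 1.6 * 0.24 / 0.0029
Re = 408.96 / 0.0029
Re = 141021


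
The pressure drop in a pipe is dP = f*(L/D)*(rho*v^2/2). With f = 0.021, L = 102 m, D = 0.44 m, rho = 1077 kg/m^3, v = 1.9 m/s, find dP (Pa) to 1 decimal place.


dP = f * (L/D) * (rho*v^2/2)
dP = 0.021 * (102/0.44) * (1077*1.9^2/2)
L/D = 231.81818182
rho*v^2/2 = 1077*3.61/2 = 1943.985
dP = 0.021 * 231.81818182 * 1943.985
dP = 9463.7 Pa


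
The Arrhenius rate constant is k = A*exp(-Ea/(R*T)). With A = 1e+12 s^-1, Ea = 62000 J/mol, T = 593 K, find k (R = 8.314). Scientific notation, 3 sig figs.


k = A * exp(-Ea/(R*T))
k = 1e+12 * exp(-62000 / (8.314 * 593))
k = 1e+12 * exp(-12.57555)
k = 3.46e+06


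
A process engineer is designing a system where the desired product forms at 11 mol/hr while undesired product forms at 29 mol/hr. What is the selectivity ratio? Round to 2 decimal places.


S = desired product rate / undesired product rate
S = 11 / 29
S = 0.38


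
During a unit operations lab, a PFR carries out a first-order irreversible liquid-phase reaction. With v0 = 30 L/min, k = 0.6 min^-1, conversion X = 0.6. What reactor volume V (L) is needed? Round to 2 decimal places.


V = (v0/k) * ln(1/(1-X))
V = (30/0.6) * ln(1/(1-0.6))
V = 50.0 * ln(2.5)
V = 50.0 * 0.916291
V = 45.81 L


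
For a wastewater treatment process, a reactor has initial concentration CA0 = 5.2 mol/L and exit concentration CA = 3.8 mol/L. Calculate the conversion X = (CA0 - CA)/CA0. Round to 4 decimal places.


X = (CA0 - CA) / CA0
X = (5.2 - 3.8) / 5.2
X = 1.4 / 5.2
X = 0.2692


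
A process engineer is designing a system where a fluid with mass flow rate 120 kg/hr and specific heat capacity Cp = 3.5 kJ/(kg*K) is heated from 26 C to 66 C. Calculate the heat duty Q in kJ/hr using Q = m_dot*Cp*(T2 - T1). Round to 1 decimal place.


Q = m_dot * Cp * (T2 - T1)
Q = 120 * 3.5 * (66 - 26)
Q = 120 * 3.5 * 40
Q = 16800.0 kJ/hr


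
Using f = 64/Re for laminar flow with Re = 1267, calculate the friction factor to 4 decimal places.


f = 64 / Re
f = 64 / 1267
f = 0.0505


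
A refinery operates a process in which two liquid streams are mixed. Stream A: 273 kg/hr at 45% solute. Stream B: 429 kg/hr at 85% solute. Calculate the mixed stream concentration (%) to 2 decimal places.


Mass balance on solute: F1*x1 + F2*x2 = F3*x3
F3 = F1 + F2 = 273 + 429 = 702 kg/hr
x3 = (F1*x1 + F2*x2)/F3
x3 = (273*0.45 + 429*0.85) / 702
x3 = 69.44%


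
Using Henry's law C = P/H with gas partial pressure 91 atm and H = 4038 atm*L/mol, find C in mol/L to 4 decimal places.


C = P / H
C = 91 / 4038
C = 0.0225 mol/L


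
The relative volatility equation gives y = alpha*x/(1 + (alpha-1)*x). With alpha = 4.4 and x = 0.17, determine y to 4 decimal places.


y = alpha*x / (1 + (alpha-1)*x)
y = 4.4*0.17 / (1 + (4.4-1)*0.17)
y = 0.748 / (1 + 0.578)
y = 0.748 / 1.578
y = 0.4740


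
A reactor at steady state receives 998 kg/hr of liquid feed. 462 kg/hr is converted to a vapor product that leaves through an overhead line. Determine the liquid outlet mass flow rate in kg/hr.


Steady-state mass balance on the main outlet: F_out = F_in - F_removed
F_out = 998 - 462
F_out = 536 kg/hr


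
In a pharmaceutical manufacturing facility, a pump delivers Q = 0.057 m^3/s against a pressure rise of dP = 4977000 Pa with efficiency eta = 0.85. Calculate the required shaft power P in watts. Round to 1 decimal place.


P = Q * dP / eta
P = 0.057 * 4977000 / 0.85
P = 283689.0 / 0.85
P = 333751.8 W


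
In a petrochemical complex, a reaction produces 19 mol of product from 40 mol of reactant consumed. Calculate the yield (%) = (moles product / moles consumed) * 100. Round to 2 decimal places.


Yield = (moles product / moles consumed) * 100%
Yield = (19 / 40) * 100
Yield = 0.475 * 100
Yield = 47.50%


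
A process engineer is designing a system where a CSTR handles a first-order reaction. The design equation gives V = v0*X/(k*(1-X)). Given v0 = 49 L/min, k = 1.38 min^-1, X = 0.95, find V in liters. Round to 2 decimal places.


V = v0 * X / (k * (1 - X))
V = 49 * 0.95 / (1.38 * (1 - 0.95))
V = 46.55 / (1.38 * 0.05)
V = 46.55 / 0.069
V = 674.64 L


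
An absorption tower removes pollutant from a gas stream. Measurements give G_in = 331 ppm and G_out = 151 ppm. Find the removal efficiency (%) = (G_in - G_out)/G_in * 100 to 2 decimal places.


Efficiency = (G_in - G_out) / G_in * 100%
Efficiency = (331 - 151) / 331 * 100
Efficiency = 180 / 331 * 100
Efficiency = 54.38%


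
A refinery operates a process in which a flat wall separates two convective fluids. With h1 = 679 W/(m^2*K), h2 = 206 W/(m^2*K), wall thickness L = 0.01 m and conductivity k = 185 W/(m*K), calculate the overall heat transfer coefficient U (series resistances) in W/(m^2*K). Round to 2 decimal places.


1/U = 1/h1 + L/k + 1/h2
1/U = 1/679 + 0.01/185 + 1/206
1/U = 0.0014727541 + 5.40541e-05 + 0.0048543689
1/U = 0.0063811771
U = 156.71 W/(m^2*K)


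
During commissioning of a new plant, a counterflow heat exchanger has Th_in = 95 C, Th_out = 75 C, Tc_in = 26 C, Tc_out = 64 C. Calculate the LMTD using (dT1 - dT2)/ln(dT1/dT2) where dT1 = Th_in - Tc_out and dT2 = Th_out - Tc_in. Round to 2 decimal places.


dT1 = Th_in - Tc_out = 95 - 64 = 31
dT2 = Th_out - Tc_in = 75 - 26 = 49
LMTD = (dT1 - dT2) / ln(dT1/dT2)
LMTD = (31 - 49) / ln(31/49)
LMTD = 39.32 K


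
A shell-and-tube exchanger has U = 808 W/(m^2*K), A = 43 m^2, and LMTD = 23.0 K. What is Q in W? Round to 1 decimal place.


Q = U * A * LMTD
Q = 808 * 43 * 23.0
Q = 799112.0 W


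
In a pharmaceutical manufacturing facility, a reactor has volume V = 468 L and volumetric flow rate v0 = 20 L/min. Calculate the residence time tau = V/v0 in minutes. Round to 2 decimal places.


tau = V / v0
tau = 468 / 20
tau = 23.40 min


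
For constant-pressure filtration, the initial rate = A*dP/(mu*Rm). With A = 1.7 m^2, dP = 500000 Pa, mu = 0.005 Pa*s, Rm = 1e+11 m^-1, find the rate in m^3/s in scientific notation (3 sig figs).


rate = A * dP / (mu * Rm)
rate = 1.7 * 500000 / (0.005 * 1e+11)
rate = 850000.0 / 5.000e+08
rate = 1.70e-03 m^3/s


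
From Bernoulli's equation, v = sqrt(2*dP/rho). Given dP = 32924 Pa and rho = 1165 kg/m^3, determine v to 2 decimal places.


v = sqrt(2*dP/rho)
v = sqrt(2*32924/1165)
v = sqrt(56.521888)
v = 7.52 m/s


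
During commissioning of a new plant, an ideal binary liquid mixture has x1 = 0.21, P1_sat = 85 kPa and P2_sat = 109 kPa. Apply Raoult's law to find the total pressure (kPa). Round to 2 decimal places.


P = x1*P1_sat + x2*P2_sat
x2 = 1 - x1 = 1 - 0.21 = 0.79
P = 0.21*85 + 0.79*109
P = 17.85 + 86.11
P = 103.96 kPa


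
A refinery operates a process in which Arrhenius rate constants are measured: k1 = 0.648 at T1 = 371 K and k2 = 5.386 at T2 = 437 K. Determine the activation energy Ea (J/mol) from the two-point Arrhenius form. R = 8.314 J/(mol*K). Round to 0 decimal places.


Ea = R * ln(k2/k1) / (1/T1 - 1/T2)
ln(k2/k1) = ln(5.386/0.648) = 2.1176676
1/T1 - 1/T2 = 1/371 - 1/437 = 0.00040708827
Ea = 8.314 * 2.1176676 / 0.00040708827
Ea = 43249 J/mol


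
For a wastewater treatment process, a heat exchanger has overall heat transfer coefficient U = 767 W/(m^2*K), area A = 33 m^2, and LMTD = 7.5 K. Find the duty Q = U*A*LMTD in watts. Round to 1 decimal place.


Q = U * A * LMTD
Q = 767 * 33 * 7.5
Q = 189832.5 W


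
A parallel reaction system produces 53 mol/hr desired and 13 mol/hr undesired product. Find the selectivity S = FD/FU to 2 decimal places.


S = desired product rate / undesired product rate
S = 53 / 13
S = 4.08


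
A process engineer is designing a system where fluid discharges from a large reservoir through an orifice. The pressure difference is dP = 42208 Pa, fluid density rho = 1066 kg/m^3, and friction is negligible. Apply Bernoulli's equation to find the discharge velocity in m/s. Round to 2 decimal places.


v = sqrt(2*dP/rho)
v = sqrt(2*42208/1066)
v = sqrt(79.189493)
v = 8.90 m/s
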